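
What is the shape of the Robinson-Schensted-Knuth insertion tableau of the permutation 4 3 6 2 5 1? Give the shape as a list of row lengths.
[2, 2, 1, 1]

Row-insert each entry into an empty tableau.

After inserting 4: P = [[4]].
After inserting 3: P = [[3], [4]].
After inserting 6: P = [[3, 6], [4]].
After inserting 2: P = [[2, 6], [3], [4]].
After inserting 5: P = [[2, 5], [3, 6], [4]].
After inserting 1: P = [[1, 5], [2, 6], [3], [4]].

The final insertion tableau P = [[1, 5], [2, 6], [3], [4]] has shape [2, 2, 1, 1].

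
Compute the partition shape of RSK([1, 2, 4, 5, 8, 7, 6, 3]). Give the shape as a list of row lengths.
RSK row insertion gives P = [[1, 2, 3, 5, 6], [4], [7], [8]], which has shape [5, 1, 1, 1].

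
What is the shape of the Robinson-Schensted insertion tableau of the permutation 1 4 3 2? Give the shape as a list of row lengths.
[2, 1, 1]

RSK row insertion gives P = [[1, 2], [3], [4]], which has shape [2, 1, 1].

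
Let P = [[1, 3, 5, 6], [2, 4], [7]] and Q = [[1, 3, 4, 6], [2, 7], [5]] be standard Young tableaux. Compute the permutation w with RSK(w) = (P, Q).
Reverse RSK: for i = n, n-1, ..., 1, locate i in Q, remove the corresponding corner cell from P, and reverse-bump its entry up through P; the value ejected from row 1 is w(i).

So w = 7 2 4 5 1 6 3.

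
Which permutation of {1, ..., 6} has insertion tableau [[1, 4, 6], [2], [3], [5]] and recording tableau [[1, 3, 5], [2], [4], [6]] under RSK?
5 3 4 2 6 1

Reverse the RSK construction: for i from n down to 1, find the cell of Q containing i, remove the entry at that cell from P, and reverse-bump it up through P; the value ejected from row 1 is w(i).

Step i=6: Q has 6 at row 4, column 1; remove 5 from row 4 of P and reverse-bump: 5 enters row 3 and ejects 3; 3 enters row 2 and ejects 2; 2 enters row 1 and ejects 1. So w(6) = 1. P is now [[2, 4, 6], [3], [5]].
Step i=5: Q has 5 at row 1, column 3; remove that cell from P, ejecting 6. So w(5) = 6. P is now [[2, 4], [3], [5]].
Step i=4: Q has 4 at row 3, column 1; remove 5 from row 3 of P and reverse-bump: 5 enters row 2 and ejects 3; 3 enters row 1 and ejects 2. So w(4) = 2. P is now [[3, 4], [5]].
Step i=3: Q has 3 at row 1, column 2; remove that cell from P, ejecting 4. So w(3) = 4. P is now [[3], [5]].
Step i=2: Q has 2 at row 2, column 1; remove 5 from row 2 of P and reverse-bump: 5 enters row 1 and ejects 3. So w(2) = 3. P is now [[5]].
Step i=1: Q has 1 at row 1, column 1; remove that cell from P, ejecting 5. So w(1) = 5. P is now [].

So w = 5 3 4 2 6 1.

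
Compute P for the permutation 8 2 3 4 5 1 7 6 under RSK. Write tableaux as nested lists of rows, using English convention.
Insert 8: appended to row 1. P = [[8]].
Insert 2: 2 bumps 8 from row 1; 8 starts row 2. P = [[2], [8]].
Insert 3: appended to row 1. P = [[2, 3], [8]].
Insert 4: appended to row 1. P = [[2, 3, 4], [8]].
Insert 5: appended to row 1. P = [[2, 3, 4, 5], [8]].
Insert 1: 1 bumps 2 from row 1; 2 bumps 8 from row 2; 8 starts row 3. P = [[1, 3, 4, 5], [2], [8]].
Insert 7: appended to row 1. P = [[1, 3, 4, 5, 7], [2], [8]].
Insert 6: 6 bumps 7 from row 1; 7 appends to row 2. P = [[1, 3, 4, 5, 6], [2, 7], [8]].

So P = [[1, 3, 4, 5, 6], [2, 7], [8]].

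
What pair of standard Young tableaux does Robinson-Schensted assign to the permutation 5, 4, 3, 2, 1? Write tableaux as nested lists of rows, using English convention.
P = [[1], [2], [3], [4], [5]], Q = [[1], [2], [3], [4], [5]]

Insert each entry of the permutation into P by Schensted row insertion, recording in Q the position of each new cell.

Insert 5: appended to row 1. P = [[5]], Q = [[1]].
Insert 4: 4 bumps 5 from row 1; 5 starts row 2. P = [[4], [5]], Q = [[1], [2]].
Insert 3: 3 bumps 4 from row 1; 4 bumps 5 from row 2; 5 starts row 3. P = [[3], [4], [5]], Q = [[1], [2], [3]].
Insert 2: 2 bumps 3 from row 1; 3 bumps 4 from row 2; 4 bumps 5 from row 3; 5 starts row 4. P = [[2], [3], [4], [5]], Q = [[1], [2], [3], [4]].
Insert 1: 1 bumps 2 from row 1; 2 bumps 3 from row 2; 3 bumps 4 from row 3; 4 bumps 5 from row 4; 5 starts row 5. P = [[1], [2], [3], [4], [5]], Q = [[1], [2], [3], [4], [5]].

So P = [[1], [2], [3], [4], [5]], Q = [[1], [2], [3], [4], [5]].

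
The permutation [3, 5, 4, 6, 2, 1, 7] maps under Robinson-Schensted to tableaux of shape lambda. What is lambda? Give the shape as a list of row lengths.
Row-insert each entry into an empty tableau.

After inserting 3: P = [[3]].
After inserting 5: P = [[3, 5]].
After inserting 4: P = [[3, 4], [5]].
After inserting 6: P = [[3, 4, 6], [5]].
After inserting 2: P = [[2, 4, 6], [3], [5]].
After inserting 1: P = [[1, 4, 6], [2], [3], [5]].
After inserting 7: P = [[1, 4, 6, 7], [2], [3], [5]].

The final insertion tableau P = [[1, 4, 6, 7], [2], [3], [5]] has shape [4, 1, 1, 1].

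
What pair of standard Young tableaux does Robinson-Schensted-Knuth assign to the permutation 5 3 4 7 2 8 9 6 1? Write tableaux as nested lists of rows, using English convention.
P = [[1, 4, 6, 8, 9], [2, 7], [3], [5]], Q = [[1, 3, 4, 6, 7], [2, 8], [5], [9]]

Insert each entry of the permutation into P by Schensted row insertion, recording in Q the position of each new cell.

After inserting 5: P = [[5]].
After inserting 3: P = [[3], [5]].
After inserting 4: P = [[3, 4], [5]].
After inserting 7: P = [[3, 4, 7], [5]].
After inserting 2: P = [[2, 4, 7], [3], [5]].
After inserting 8: P = [[2, 4, 7, 8], [3], [5]].
After inserting 9: P = [[2, 4, 7, 8, 9], [3], [5]].
After inserting 6: P = [[2, 4, 6, 8, 9], [3, 7], [5]].
After inserting 1: P = [[1, 4, 6, 8, 9], [2, 7], [3], [5]].

So P = [[1, 4, 6, 8, 9], [2, 7], [3], [5]], Q = [[1, 3, 4, 6, 7], [2, 8], [5], [9]].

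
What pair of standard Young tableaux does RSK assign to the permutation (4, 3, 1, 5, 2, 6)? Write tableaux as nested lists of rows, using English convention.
Insert each entry of the permutation into P by Schensted row insertion, recording in Q the position of each new cell.

Insert 4: appended to row 1. P = [[4]], Q = [[1]].
Insert 3: 3 bumps 4 from row 1; 4 starts row 2. P = [[3], [4]], Q = [[1], [2]].
Insert 1: 1 bumps 3 from row 1; 3 bumps 4 from row 2; 4 starts row 3. P = [[1], [3], [4]], Q = [[1], [2], [3]].
Insert 5: appended to row 1. P = [[1, 5], [3], [4]], Q = [[1, 4], [2], [3]].
Insert 2: 2 bumps 5 from row 1; 5 appends to row 2. P = [[1, 2], [3, 5], [4]], Q = [[1, 4], [2, 5], [3]].
Insert 6: appended to row 1. P = [[1, 2, 6], [3, 5], [4]], Q = [[1, 4, 6], [2, 5], [3]].

So P = [[1, 2, 6], [3, 5], [4]], Q = [[1, 4, 6], [2, 5], [3]].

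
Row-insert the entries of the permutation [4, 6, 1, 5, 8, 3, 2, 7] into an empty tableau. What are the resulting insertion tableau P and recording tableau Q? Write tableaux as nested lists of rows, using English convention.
P = [[1, 2, 7], [3, 5, 8], [4], [6]], Q = [[1, 2, 5], [3, 4, 8], [6], [7]]

Insert each entry of the permutation into P by Schensted row insertion, recording in Q the position of each new cell.

Insert 4: appended to row 1. P = [[4]], Q = [[1]].
Insert 6: appended to row 1. P = [[4, 6]], Q = [[1, 2]].
Insert 1: 1 bumps 4 from row 1; 4 starts row 2. P = [[1, 6], [4]], Q = [[1, 2], [3]].
Insert 5: 5 bumps 6 from row 1; 6 appends to row 2. P = [[1, 5], [4, 6]], Q = [[1, 2], [3, 4]].
Insert 8: appended to row 1. P = [[1, 5, 8], [4, 6]], Q = [[1, 2, 5], [3, 4]].
Insert 3: 3 bumps 5 from row 1; 5 bumps 6 from row 2; 6 starts row 3. P = [[1, 3, 8], [4, 5], [6]], Q = [[1, 2, 5], [3, 4], [6]].
Insert 2: 2 bumps 3 from row 1; 3 bumps 4 from row 2; 4 bumps 6 from row 3; 6 starts row 4. P = [[1, 2, 8], [3, 5], [4], [6]], Q = [[1, 2, 5], [3, 4], [6], [7]].
Insert 7: 7 bumps 8 from row 1; 8 appends to row 2. P = [[1, 2, 7], [3, 5, 8], [4], [6]], Q = [[1, 2, 5], [3, 4, 8], [6], [7]].

So P = [[1, 2, 7], [3, 5, 8], [4], [6]], Q = [[1, 2, 5], [3, 4, 8], [6], [7]].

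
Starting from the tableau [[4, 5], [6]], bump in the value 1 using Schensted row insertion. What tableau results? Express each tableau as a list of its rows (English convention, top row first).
In row 1, 1 replaces 4 (the leftmost entry greater than 1); 4 is bumped to row 2. In row 2, 4 replaces 6 (the leftmost entry greater than 4); 6 is bumped to row 3. 6 starts a new row 3. The new tableau is [[1, 5], [4], [6]].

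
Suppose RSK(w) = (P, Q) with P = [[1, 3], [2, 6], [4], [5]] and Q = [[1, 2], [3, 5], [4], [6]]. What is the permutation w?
Reverse RSK: for i = n, n-1, ..., 1, locate i in Q, remove the corresponding corner cell from P, and reverse-bump its entry up through P; the value ejected from row 1 is w(i).

So w = 5 6 4 2 3 1.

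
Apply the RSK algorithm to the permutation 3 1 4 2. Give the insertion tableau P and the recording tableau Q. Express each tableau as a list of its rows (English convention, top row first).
P = [[1, 2], [3, 4]], Q = [[1, 3], [2, 4]]

Insert each entry of the permutation into P by Schensted row insertion, recording in Q the position of each new cell.

Insert 3: appended to row 1. P = [[3]], Q = [[1]].
Insert 1: 1 bumps 3 from row 1; 3 starts row 2. P = [[1], [3]], Q = [[1], [2]].
Insert 4: appended to row 1. P = [[1, 4], [3]], Q = [[1, 3], [2]].
Insert 2: 2 bumps 4 from row 1; 4 appends to row 2. P = [[1, 2], [3, 4]], Q = [[1, 3], [2, 4]].

So P = [[1, 2], [3, 4]], Q = [[1, 3], [2, 4]].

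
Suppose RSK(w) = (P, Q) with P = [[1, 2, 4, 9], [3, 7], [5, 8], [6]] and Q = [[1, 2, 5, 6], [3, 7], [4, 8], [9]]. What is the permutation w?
Reverse the RSK construction: for i from n down to 1, find the cell of Q containing i, remove the entry at that cell from P, and reverse-bump it up through P; the value ejected from row 1 is w(i).

Step i=9: Q has 9 at row 4, column 1; remove 6 from row 4 of P and reverse-bump: 6 enters row 3 and ejects 5; 5 enters row 2 and ejects 3; 3 enters row 1 and ejects 2. So w(9) = 2. P is now [[1, 3, 4, 9], [5, 7], [6, 8]].
Step i=8: Q has 8 at row 3, column 2; remove 8 from row 3 of P and reverse-bump: 8 enters row 2 and ejects 7; 7 enters row 1 and ejects 4. So w(8) = 4. P is now [[1, 3, 7, 9], [5, 8], [6]].
Step i=7: Q has 7 at row 2, column 2; remove 8 from row 2 of P and reverse-bump: 8 enters row 1 and ejects 7. So w(7) = 7. P is now [[1, 3, 8, 9], [5], [6]].
Step i=6: Q has 6 at row 1, column 4; remove that cell from P, ejecting 9. So w(6) = 9. P is now [[1, 3, 8], [5], [6]].
Step i=5: Q has 5 at row 1, column 3; remove that cell from P, ejecting 8. So w(5) = 8. P is now [[1, 3], [5], [6]].
Step i=4: Q has 4 at row 3, column 1; remove 6 from row 3 of P and reverse-bump: 6 enters row 2 and ejects 5; 5 enters row 1 and ejects 3. So w(4) = 3. P is now [[1, 5], [6]].
Step i=3: Q has 3 at row 2, column 1; remove 6 from row 2 of P and reverse-bump: 6 enters row 1 and ejects 5. So w(3) = 5. P is now [[1, 6]].
Step i=2: Q has 2 at row 1, column 2; remove that cell from P, ejecting 6. So w(2) = 6. P is now [[1]].
Step i=1: Q has 1 at row 1, column 1; remove that cell from P, ejecting 1. So w(1) = 1. P is now [].

So w = 1 6 5 3 8 9 7 4 2.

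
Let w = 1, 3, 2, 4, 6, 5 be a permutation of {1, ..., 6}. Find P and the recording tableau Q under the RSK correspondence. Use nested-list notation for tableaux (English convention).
P = [[1, 2, 4, 5], [3, 6]], Q = [[1, 2, 4, 5], [3, 6]]

Insert each entry of the permutation into P by Schensted row insertion, recording in Q the position of each new cell.

Insert 1: appended to row 1. P = [[1]].
Insert 3: appended to row 1. P = [[1, 3]].
Insert 2: 2 bumps 3 from row 1; 3 starts row 2. P = [[1, 2], [3]].
Insert 4: appended to row 1. P = [[1, 2, 4], [3]].
Insert 6: appended to row 1. P = [[1, 2, 4, 6], [3]].
Insert 5: 5 bumps 6 from row 1; 6 appends to row 2. P = [[1, 2, 4, 5], [3, 6]].

So P = [[1, 2, 4, 5], [3, 6]], Q = [[1, 2, 4, 5], [3, 6]].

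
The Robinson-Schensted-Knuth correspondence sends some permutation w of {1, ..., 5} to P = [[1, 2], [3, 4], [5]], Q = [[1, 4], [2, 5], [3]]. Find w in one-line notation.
5 3 1 4 2

Reverse RSK: for i = n, n-1, ..., 1, locate i in Q, remove the corresponding corner cell from P, and reverse-bump its entry up through P; the value ejected from row 1 is w(i).

So w = 5 3 1 4 2.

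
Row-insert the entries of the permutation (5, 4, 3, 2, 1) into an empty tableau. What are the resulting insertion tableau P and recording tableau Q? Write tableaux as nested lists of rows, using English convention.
P = [[1], [2], [3], [4], [5]], Q = [[1], [2], [3], [4], [5]]

Insert each entry of the permutation into P by Schensted row insertion, recording in Q the position of each new cell.

Insert 5: appended to row 1. P = [[5]], Q = [[1]].
Insert 4: 4 bumps 5 from row 1; 5 starts row 2. P = [[4], [5]], Q = [[1], [2]].
Insert 3: 3 bumps 4 from row 1; 4 bumps 5 from row 2; 5 starts row 3. P = [[3], [4], [5]], Q = [[1], [2], [3]].
Insert 2: 2 bumps 3 from row 1; 3 bumps 4 from row 2; 4 bumps 5 from row 3; 5 starts row 4. P = [[2], [3], [4], [5]], Q = [[1], [2], [3], [4]].
Insert 1: 1 bumps 2 from row 1; 2 bumps 3 from row 2; 3 bumps 4 from row 3; 4 bumps 5 from row 4; 5 starts row 5. P = [[1], [2], [3], [4], [5]], Q = [[1], [2], [3], [4], [5]].

So P = [[1], [2], [3], [4], [5]], Q = [[1], [2], [3], [4], [5]].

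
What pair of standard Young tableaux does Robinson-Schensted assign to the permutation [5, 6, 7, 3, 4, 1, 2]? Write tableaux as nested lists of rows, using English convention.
P = [[1, 2, 7], [3, 4], [5, 6]], Q = [[1, 2, 3], [4, 5], [6, 7]]

Insert each entry of the permutation into P by Schensted row insertion, recording in Q the position of each new cell.

After inserting 5: P = [[5]].
After inserting 6: P = [[5, 6]].
After inserting 7: P = [[5, 6, 7]].
After inserting 3: P = [[3, 6, 7], [5]].
After inserting 4: P = [[3, 4, 7], [5, 6]].
After inserting 1: P = [[1, 4, 7], [3, 6], [5]].
After inserting 2: P = [[1, 2, 7], [3, 4], [5, 6]].

So P = [[1, 2, 7], [3, 4], [5, 6]], Q = [[1, 2, 3], [4, 5], [6, 7]].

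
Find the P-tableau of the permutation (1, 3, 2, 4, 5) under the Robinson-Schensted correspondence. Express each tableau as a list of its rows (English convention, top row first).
Insert 1: appended to row 1. P = [[1]].
Insert 3: appended to row 1. P = [[1, 3]].
Insert 2: 2 bumps 3 from row 1; 3 starts row 2. P = [[1, 2], [3]].
Insert 4: appended to row 1. P = [[1, 2, 4], [3]].
Insert 5: appended to row 1. P = [[1, 2, 4, 5], [3]].

So P = [[1, 2, 4, 5], [3]].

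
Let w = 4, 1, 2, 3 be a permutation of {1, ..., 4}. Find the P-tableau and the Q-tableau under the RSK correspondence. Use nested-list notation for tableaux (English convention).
P = [[1, 2, 3], [4]], Q = [[1, 3, 4], [2]]

Insert each entry of the permutation into P by Schensted row insertion, recording in Q the position of each new cell.

Insert 4: appended to row 1. P = [[4]], Q = [[1]].
Insert 1: 1 bumps 4 from row 1; 4 starts row 2. P = [[1], [4]], Q = [[1], [2]].
Insert 2: appended to row 1. P = [[1, 2], [4]], Q = [[1, 3], [2]].
Insert 3: appended to row 1. P = [[1, 2, 3], [4]], Q = [[1, 3, 4], [2]].

So P = [[1, 2, 3], [4]], Q = [[1, 3, 4], [2]].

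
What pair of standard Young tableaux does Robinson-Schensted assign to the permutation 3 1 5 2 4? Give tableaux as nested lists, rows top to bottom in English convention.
Insert each entry of the permutation into P by Schensted row insertion, recording in Q the position of each new cell.

After inserting 3: P = [[3]].
After inserting 1: P = [[1], [3]].
After inserting 5: P = [[1, 5], [3]].
After inserting 2: P = [[1, 2], [3, 5]].
After inserting 4: P = [[1, 2, 4], [3, 5]].

So P = [[1, 2, 4], [3, 5]], Q = [[1, 3, 5], [2, 4]].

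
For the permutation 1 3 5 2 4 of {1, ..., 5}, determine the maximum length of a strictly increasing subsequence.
3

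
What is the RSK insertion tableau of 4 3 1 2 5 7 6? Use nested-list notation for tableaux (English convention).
After inserting 4: P = [[4]].
After inserting 3: P = [[3], [4]].
After inserting 1: P = [[1], [3], [4]].
After inserting 2: P = [[1, 2], [3], [4]].
After inserting 5: P = [[1, 2, 5], [3], [4]].
After inserting 7: P = [[1, 2, 5, 7], [3], [4]].
After inserting 6: P = [[1, 2, 5, 6], [3, 7], [4]].

So P = [[1, 2, 5, 6], [3, 7], [4]].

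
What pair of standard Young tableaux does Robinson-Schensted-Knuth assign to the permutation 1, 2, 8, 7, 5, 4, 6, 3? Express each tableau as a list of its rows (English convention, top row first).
Insert each entry of the permutation into P by Schensted row insertion, recording in Q the position of each new cell.

Insert 1: appended to row 1. P = [[1]].
Insert 2: appended to row 1. P = [[1, 2]].
Insert 8: appended to row 1. P = [[1, 2, 8]].
Insert 7: 7 bumps 8 from row 1; 8 starts row 2. P = [[1, 2, 7], [8]].
Insert 5: 5 bumps 7 from row 1; 7 bumps 8 from row 2; 8 starts row 3. P = [[1, 2, 5], [7], [8]].
Insert 4: 4 bumps 5 from row 1; 5 bumps 7 from row 2; 7 bumps 8 from row 3; 8 starts row 4. P = [[1, 2, 4], [5], [7], [8]].
Insert 6: appended to row 1. P = [[1, 2, 4, 6], [5], [7], [8]].
Insert 3: 3 bumps 4 from row 1; 4 bumps 5 from row 2; 5 bumps 7 from row 3; 7 bumps 8 from row 4; 8 starts row 5. P = [[1, 2, 3, 6], [4], [5], [7], [8]].

So P = [[1, 2, 3, 6], [4], [5], [7], [8]], Q = [[1, 2, 3, 7], [4], [5], [6], [8]].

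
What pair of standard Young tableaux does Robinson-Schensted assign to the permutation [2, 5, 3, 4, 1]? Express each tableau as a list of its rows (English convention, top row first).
P = [[1, 3, 4], [2], [5]], Q = [[1, 2, 4], [3], [5]]

Insert each entry of the permutation into P by Schensted row insertion, recording in Q the position of each new cell.

Insert 2: appended to row 1. P = [[2]].
Insert 5: appended to row 1. P = [[2, 5]].
Insert 3: 3 bumps 5 from row 1; 5 starts row 2. P = [[2, 3], [5]].
Insert 4: appended to row 1. P = [[2, 3, 4], [5]].
Insert 1: 1 bumps 2 from row 1; 2 bumps 5 from row 2; 5 starts row 3. P = [[1, 3, 4], [2], [5]].

So P = [[1, 3, 4], [2], [5]], Q = [[1, 2, 4], [3], [5]].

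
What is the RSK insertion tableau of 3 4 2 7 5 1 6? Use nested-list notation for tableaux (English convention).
Insert 3: appended to row 1. P = [[3]].
Insert 4: appended to row 1. P = [[3, 4]].
Insert 2: 2 bumps 3 from row 1; 3 starts row 2. P = [[2, 4], [3]].
Insert 7: appended to row 1. P = [[2, 4, 7], [3]].
Insert 5: 5 bumps 7 from row 1; 7 appends to row 2. P = [[2, 4, 5], [3, 7]].
Insert 1: 1 bumps 2 from row 1; 2 bumps 3 from row 2; 3 starts row 3. P = [[1, 4, 5], [2, 7], [3]].
Insert 6: appended to row 1. P = [[1, 4, 5, 6], [2, 7], [3]].

So P = [[1, 4, 5, 6], [2, 7], [3]].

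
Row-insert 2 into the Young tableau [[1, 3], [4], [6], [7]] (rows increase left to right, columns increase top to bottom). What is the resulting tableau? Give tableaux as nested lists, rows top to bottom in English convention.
[[1, 2], [3], [4], [6], [7]]

In row 1, 2 replaces 3 (the leftmost entry greater than 2); 3 is bumped to row 2. In row 2, 3 replaces 4 (the leftmost entry greater than 3); 4 is bumped to row 3. In row 3, 4 replaces 6 (the leftmost entry greater than 4); 6 is bumped to row 4. In row 4, 6 replaces 7 (the leftmost entry greater than 6); 7 is bumped to row 5. 7 starts a new row 5. The new tableau is [[1, 2], [3], [4], [6], [7]].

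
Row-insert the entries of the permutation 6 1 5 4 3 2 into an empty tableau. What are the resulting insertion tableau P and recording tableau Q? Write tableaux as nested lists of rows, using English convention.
Insert each entry of the permutation into P by Schensted row insertion, recording in Q the position of each new cell.

Insert 6: appended to row 1. P = [[6]].
Insert 1: 1 bumps 6 from row 1; 6 starts row 2. P = [[1], [6]].
Insert 5: appended to row 1. P = [[1, 5], [6]].
Insert 4: 4 bumps 5 from row 1; 5 bumps 6 from row 2; 6 starts row 3. P = [[1, 4], [5], [6]].
Insert 3: 3 bumps 4 from row 1; 4 bumps 5 from row 2; 5 bumps 6 from row 3; 6 starts row 4. P = [[1, 3], [4], [5], [6]].
Insert 2: 2 bumps 3 from row 1; 3 bumps 4 from row 2; 4 bumps 5 from row 3; 5 bumps 6 from row 4; 6 starts row 5. P = [[1, 2], [3], [4], [5], [6]].

So P = [[1, 2], [3], [4], [5], [6]], Q = [[1, 3], [2], [4], [5], [6]].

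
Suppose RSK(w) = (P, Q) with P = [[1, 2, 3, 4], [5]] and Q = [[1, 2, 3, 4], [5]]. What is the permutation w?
1 2 3 5 4

Reverse RSK: for i = n, n-1, ..., 1, locate i in Q, remove the corresponding corner cell from P, and reverse-bump its entry up through P; the value ejected from row 1 is w(i).

So w = 1 2 3 5 4.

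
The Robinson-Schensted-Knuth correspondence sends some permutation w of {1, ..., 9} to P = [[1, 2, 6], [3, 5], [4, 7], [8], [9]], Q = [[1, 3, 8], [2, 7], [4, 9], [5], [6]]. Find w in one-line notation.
9 4 8 7 3 1 5 6 2

Reverse the RSK construction: for i from n down to 1, find the cell of Q containing i, remove the entry at that cell from P, and reverse-bump it up through P; the value ejected from row 1 is w(i).

Step i=9: Q has 9 at row 3, column 2; remove 7 from row 3 of P and reverse-bump: 7 enters row 2 and ejects 5; 5 enters row 1 and ejects 2. So w(9) = 2. P is now [[1, 5, 6], [3, 7], [4], [8], [9]].
Step i=8: Q has 8 at row 1, column 3; remove that cell from P, ejecting 6. So w(8) = 6. P is now [[1, 5], [3, 7], [4], [8], [9]].
Step i=7: Q has 7 at row 2, column 2; remove 7 from row 2 of P and reverse-bump: 7 enters row 1 and ejects 5. So w(7) = 5. P is now [[1, 7], [3], [4], [8], [9]].
Step i=6: Q has 6 at row 5, column 1; remove 9 from row 5 of P and reverse-bump: 9 enters row 4 and ejects 8; 8 enters row 3 and ejects 4; 4 enters row 2 and ejects 3; 3 enters row 1 and ejects 1. So w(6) = 1. P is now [[3, 7], [4], [8], [9]].
Step i=5: Q has 5 at row 4, column 1; remove 9 from row 4 of P and reverse-bump: 9 enters row 3 and ejects 8; 8 enters row 2 and ejects 4; 4 enters row 1 and ejects 3. So w(5) = 3. P is now [[4, 7], [8], [9]].
Step i=4: Q has 4 at row 3, column 1; remove 9 from row 3 of P and reverse-bump: 9 enters row 2 and ejects 8; 8 enters row 1 and ejects 7. So w(4) = 7. P is now [[4, 8], [9]].
Step i=3: Q has 3 at row 1, column 2; remove that cell from P, ejecting 8. So w(3) = 8. P is now [[4], [9]].
Step i=2: Q has 2 at row 2, column 1; remove 9 from row 2 of P and reverse-bump: 9 enters row 1 and ejects 4. So w(2) = 4. P is now [[9]].
Step i=1: Q has 1 at row 1, column 1; remove that cell from P, ejecting 9. So w(1) = 9. P is now [].

So w = 9 4 8 7 3 1 5 6 2.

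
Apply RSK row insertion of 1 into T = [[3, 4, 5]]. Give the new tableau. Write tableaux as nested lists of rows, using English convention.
In row 1, 1 replaces 3 (the leftmost entry greater than 1); 3 is bumped to row 2. 3 starts a new row 2. The new tableau is [[1, 4, 5], [3]].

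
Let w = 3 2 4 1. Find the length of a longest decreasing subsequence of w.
3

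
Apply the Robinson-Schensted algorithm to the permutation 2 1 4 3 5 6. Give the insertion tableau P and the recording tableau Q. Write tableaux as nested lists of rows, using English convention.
Insert each entry of the permutation into P by Schensted row insertion, recording in Q the position of each new cell.

Insert 2: appended to row 1. P = [[2]], Q = [[1]].
Insert 1: 1 bumps 2 from row 1; 2 starts row 2. P = [[1], [2]], Q = [[1], [2]].
Insert 4: appended to row 1. P = [[1, 4], [2]], Q = [[1, 3], [2]].
Insert 3: 3 bumps 4 from row 1; 4 appends to row 2. P = [[1, 3], [2, 4]], Q = [[1, 3], [2, 4]].
Insert 5: appended to row 1. P = [[1, 3, 5], [2, 4]], Q = [[1, 3, 5], [2, 4]].
Insert 6: appended to row 1. P = [[1, 3, 5, 6], [2, 4]], Q = [[1, 3, 5, 6], [2, 4]].

So P = [[1, 3, 5, 6], [2, 4]], Q = [[1, 3, 5, 6], [2, 4]].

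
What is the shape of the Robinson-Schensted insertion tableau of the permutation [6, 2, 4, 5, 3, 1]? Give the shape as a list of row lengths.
[3, 1, 1, 1]

RSK row insertion gives P = [[1, 3, 5], [2], [4], [6]], which has shape [3, 1, 1, 1].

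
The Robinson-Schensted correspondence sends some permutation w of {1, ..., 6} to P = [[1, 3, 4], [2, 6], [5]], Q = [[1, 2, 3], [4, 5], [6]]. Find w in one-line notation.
Reverse the RSK construction: for i from n down to 1, find the cell of Q containing i, remove the entry at that cell from P, and reverse-bump it up through P; the value ejected from row 1 is w(i).

Step i=6: Q has 6 at row 3, column 1; remove 5 from row 3 of P and reverse-bump: 5 enters row 2 and ejects 2; 2 enters row 1 and ejects 1. So w(6) = 1. P is now [[2, 3, 4], [5, 6]].
Step i=5: Q has 5 at row 2, column 2; remove 6 from row 2 of P and reverse-bump: 6 enters row 1 and ejects 4. So w(5) = 4. P is now [[2, 3, 6], [5]].
Step i=4: Q has 4 at row 2, column 1; remove 5 from row 2 of P and reverse-bump: 5 enters row 1 and ejects 3. So w(4) = 3. P is now [[2, 5, 6]].
Step i=3: Q has 3 at row 1, column 3; remove that cell from P, ejecting 6. So w(3) = 6. P is now [[2, 5]].
Step i=2: Q has 2 at row 1, column 2; remove that cell from P, ejecting 5. So w(2) = 5. P is now [[2]].
Step i=1: Q has 1 at row 1, column 1; remove that cell from P, ejecting 2. So w(1) = 2. P is now [].

So w = 2 5 6 3 4 1.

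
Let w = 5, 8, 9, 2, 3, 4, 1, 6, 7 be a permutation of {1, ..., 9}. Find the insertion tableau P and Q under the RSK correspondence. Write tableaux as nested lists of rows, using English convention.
Insert each entry of the permutation into P by Schensted row insertion, recording in Q the position of each new cell.

Insert 5: appended to row 1. P = [[5]].
Insert 8: appended to row 1. P = [[5, 8]].
Insert 9: appended to row 1. P = [[5, 8, 9]].
Insert 2: 2 bumps 5 from row 1; 5 starts row 2. P = [[2, 8, 9], [5]].
Insert 3: 3 bumps 8 from row 1; 8 appends to row 2. P = [[2, 3, 9], [5, 8]].
Insert 4: 4 bumps 9 from row 1; 9 appends to row 2. P = [[2, 3, 4], [5, 8, 9]].
Insert 1: 1 bumps 2 from row 1; 2 bumps 5 from row 2; 5 starts row 3. P = [[1, 3, 4], [2, 8, 9], [5]].
Insert 6: appended to row 1. P = [[1, 3, 4, 6], [2, 8, 9], [5]].
Insert 7: appended to row 1. P = [[1, 3, 4, 6, 7], [2, 8, 9], [5]].

So P = [[1, 3, 4, 6, 7], [2, 8, 9], [5]], Q = [[1, 2, 3, 8, 9], [4, 5, 6], [7]].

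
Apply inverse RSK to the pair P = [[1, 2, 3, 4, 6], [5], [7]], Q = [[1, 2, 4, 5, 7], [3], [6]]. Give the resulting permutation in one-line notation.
Reverse the RSK construction: for i from n down to 1, find the cell of Q containing i, remove the entry at that cell from P, and reverse-bump it up through P; the value ejected from row 1 is w(i).

Step i=7: Q has 7 at row 1, column 5; remove that cell from P, ejecting 6. So w(7) = 6. P is now [[1, 2, 3, 4], [5], [7]].
Step i=6: Q has 6 at row 3, column 1; remove 7 from row 3 of P and reverse-bump: 7 enters row 2 and ejects 5; 5 enters row 1 and ejects 4. So w(6) = 4. P is now [[1, 2, 3, 5], [7]].
Step i=5: Q has 5 at row 1, column 4; remove that cell from P, ejecting 5. So w(5) = 5. P is now [[1, 2, 3], [7]].
Step i=4: Q has 4 at row 1, column 3; remove that cell from P, ejecting 3. So w(4) = 3. P is now [[1, 2], [7]].
Step i=3: Q has 3 at row 2, column 1; remove 7 from row 2 of P and reverse-bump: 7 enters row 1 and ejects 2. So w(3) = 2. P is now [[1, 7]].
Step i=2: Q has 2 at row 1, column 2; remove that cell from P, ejecting 7. So w(2) = 7. P is now [[1]].
Step i=1: Q has 1 at row 1, column 1; remove that cell from P, ejecting 1. So w(1) = 1. P is now [].

So w = 1 7 2 3 5 4 6.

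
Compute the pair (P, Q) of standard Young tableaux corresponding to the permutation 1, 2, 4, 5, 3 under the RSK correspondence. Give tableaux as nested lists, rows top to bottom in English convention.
Insert each entry of the permutation into P by Schensted row insertion, recording in Q the position of each new cell.

Insert 1: appended to row 1. P = [[1]], Q = [[1]].
Insert 2: appended to row 1. P = [[1, 2]], Q = [[1, 2]].
Insert 4: appended to row 1. P = [[1, 2, 4]], Q = [[1, 2, 3]].
Insert 5: appended to row 1. P = [[1, 2, 4, 5]], Q = [[1, 2, 3, 4]].
Insert 3: 3 bumps 4 from row 1; 4 starts row 2. P = [[1, 2, 3, 5], [4]], Q = [[1, 2, 3, 4], [5]].

So P = [[1, 2, 3, 5], [4]], Q = [[1, 2, 3, 4], [5]].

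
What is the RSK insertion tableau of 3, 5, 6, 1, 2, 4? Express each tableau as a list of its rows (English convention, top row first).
P = [[1, 2, 4], [3, 5, 6]]

After inserting 3: P = [[3]].
After inserting 5: P = [[3, 5]].
After inserting 6: P = [[3, 5, 6]].
After inserting 1: P = [[1, 5, 6], [3]].
After inserting 2: P = [[1, 2, 6], [3, 5]].
After inserting 4: P = [[1, 2, 4], [3, 5, 6]].

So P = [[1, 2, 4], [3, 5, 6]].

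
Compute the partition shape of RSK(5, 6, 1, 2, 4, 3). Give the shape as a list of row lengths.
Row-insert each entry into an empty tableau.

After inserting 5: P = [[5]].
After inserting 6: P = [[5, 6]].
After inserting 1: P = [[1, 6], [5]].
After inserting 2: P = [[1, 2], [5, 6]].
After inserting 4: P = [[1, 2, 4], [5, 6]].
After inserting 3: P = [[1, 2, 3], [4, 6], [5]].

The final insertion tableau P = [[1, 2, 3], [4, 6], [5]] has shape [3, 2, 1].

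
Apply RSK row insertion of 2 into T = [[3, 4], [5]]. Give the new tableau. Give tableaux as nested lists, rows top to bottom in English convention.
[[2, 4], [3], [5]]

In row 1, 2 replaces 3 (the leftmost entry greater than 2); 3 is bumped to row 2. In row 2, 3 replaces 5 (the leftmost entry greater than 3); 5 is bumped to row 3. 5 starts a new row 3. The new tableau is [[2, 4], [3], [5]].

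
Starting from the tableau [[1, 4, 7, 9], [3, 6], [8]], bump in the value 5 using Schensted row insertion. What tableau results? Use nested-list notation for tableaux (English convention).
In row 1, 5 replaces 7 (the leftmost entry greater than 5); 7 is bumped to row 2. 7 is appended to row 2. The new tableau is [[1, 4, 5, 9], [3, 6, 7], [8]].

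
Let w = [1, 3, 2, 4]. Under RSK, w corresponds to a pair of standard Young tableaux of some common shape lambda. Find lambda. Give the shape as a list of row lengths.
Row-insert each entry into an empty tableau.

After inserting 1: P = [[1]].
After inserting 3: P = [[1, 3]].
After inserting 2: P = [[1, 2], [3]].
After inserting 4: P = [[1, 2, 4], [3]].

The final insertion tableau P = [[1, 2, 4], [3]] has shape [3, 1].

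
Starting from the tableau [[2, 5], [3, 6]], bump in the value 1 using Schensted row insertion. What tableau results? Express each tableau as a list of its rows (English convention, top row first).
In row 1, 1 replaces 2 (the leftmost entry greater than 1); 2 is bumped to row 2. In row 2, 2 replaces 3 (the leftmost entry greater than 2); 3 is bumped to row 3. 3 starts a new row 3. The new tableau is [[1, 5], [2, 6], [3]].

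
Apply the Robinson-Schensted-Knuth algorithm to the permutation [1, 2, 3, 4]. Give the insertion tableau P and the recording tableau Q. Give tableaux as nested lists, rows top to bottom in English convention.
P = [[1, 2, 3, 4]], Q = [[1, 2, 3, 4]]

Insert each entry of the permutation into P by Schensted row insertion, recording in Q the position of each new cell.

Insert 1: appended to row 1. P = [[1]], Q = [[1]].
Insert 2: appended to row 1. P = [[1, 2]], Q = [[1, 2]].
Insert 3: appended to row 1. P = [[1, 2, 3]], Q = [[1, 2, 3]].
Insert 4: appended to row 1. P = [[1, 2, 3, 4]], Q = [[1, 2, 3, 4]].

So P = [[1, 2, 3, 4]], Q = [[1, 2, 3, 4]].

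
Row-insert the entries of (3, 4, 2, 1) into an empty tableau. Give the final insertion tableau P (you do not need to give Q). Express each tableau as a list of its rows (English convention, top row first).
P = [[1, 4], [2], [3]]

Insert 3: appended to row 1. P = [[3]].
Insert 4: appended to row 1. P = [[3, 4]].
Insert 2: 2 bumps 3 from row 1; 3 starts row 2. P = [[2, 4], [3]].
Insert 1: 1 bumps 2 from row 1; 2 bumps 3 from row 2; 3 starts row 3. P = [[1, 4], [2], [3]].

So P = [[1, 4], [2], [3]].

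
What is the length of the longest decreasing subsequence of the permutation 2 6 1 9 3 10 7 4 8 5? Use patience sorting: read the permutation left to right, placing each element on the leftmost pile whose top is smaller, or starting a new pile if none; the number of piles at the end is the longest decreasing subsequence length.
2: new pile. tops = [2]
6: onto pile 1 (replacing 2). tops = [6]
1: new pile. tops = [6, 1]
9: onto pile 1 (replacing 6). tops = [9, 1]
3: onto pile 2 (replacing 1). tops = [9, 3]
10: onto pile 1 (replacing 9). tops = [10, 3]
7: onto pile 2 (replacing 3). tops = [10, 7]
4: new pile. tops = [10, 7, 4]
8: onto pile 2 (replacing 7). tops = [10, 8, 4]
5: onto pile 3 (replacing 4). tops = [10, 8, 5]

3 piles, so the longest decreasing subsequence has length 3.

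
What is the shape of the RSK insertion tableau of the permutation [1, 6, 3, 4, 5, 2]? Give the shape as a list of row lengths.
[4, 1, 1]

Row-insert each entry into an empty tableau.

After inserting 1: P = [[1]].
After inserting 6: P = [[1, 6]].
After inserting 3: P = [[1, 3], [6]].
After inserting 4: P = [[1, 3, 4], [6]].
After inserting 5: P = [[1, 3, 4, 5], [6]].
After inserting 2: P = [[1, 2, 4, 5], [3], [6]].

The final insertion tableau P = [[1, 2, 4, 5], [3], [6]] has shape [4, 1, 1].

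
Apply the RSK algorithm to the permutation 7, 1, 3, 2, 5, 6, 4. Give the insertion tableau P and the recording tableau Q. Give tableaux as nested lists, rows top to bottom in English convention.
Insert each entry of the permutation into P by Schensted row insertion, recording in Q the position of each new cell.

Insert 7: appended to row 1. P = [[7]].
Insert 1: 1 bumps 7 from row 1; 7 starts row 2. P = [[1], [7]].
Insert 3: appended to row 1. P = [[1, 3], [7]].
Insert 2: 2 bumps 3 from row 1; 3 bumps 7 from row 2; 7 starts row 3. P = [[1, 2], [3], [7]].
Insert 5: appended to row 1. P = [[1, 2, 5], [3], [7]].
Insert 6: appended to row 1. P = [[1, 2, 5, 6], [3], [7]].
Insert 4: 4 bumps 5 from row 1; 5 appends to row 2. P = [[1, 2, 4, 6], [3, 5], [7]].

So P = [[1, 2, 4, 6], [3, 5], [7]], Q = [[1, 3, 5, 6], [2, 7], [4]].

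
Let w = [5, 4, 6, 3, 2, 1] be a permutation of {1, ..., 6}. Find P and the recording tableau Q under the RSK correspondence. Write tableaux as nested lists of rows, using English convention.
P = [[1, 6], [2], [3], [4], [5]], Q = [[1, 3], [2], [4], [5], [6]]

Insert each entry of the permutation into P by Schensted row insertion, recording in Q the position of each new cell.

Insert 5: appended to row 1. P = [[5]], Q = [[1]].
Insert 4: 4 bumps 5 from row 1; 5 starts row 2. P = [[4], [5]], Q = [[1], [2]].
Insert 6: appended to row 1. P = [[4, 6], [5]], Q = [[1, 3], [2]].
Insert 3: 3 bumps 4 from row 1; 4 bumps 5 from row 2; 5 starts row 3. P = [[3, 6], [4], [5]], Q = [[1, 3], [2], [4]].
Insert 2: 2 bumps 3 from row 1; 3 bumps 4 from row 2; 4 bumps 5 from row 3; 5 starts row 4. P = [[2, 6], [3], [4], [5]], Q = [[1, 3], [2], [4], [5]].
Insert 1: 1 bumps 2 from row 1; 2 bumps 3 from row 2; 3 bumps 4 from row 3; 4 bumps 5 from row 4; 5 starts row 5. P = [[1, 6], [2], [3], [4], [5]], Q = [[1, 3], [2], [4], [5], [6]].

So P = [[1, 6], [2], [3], [4], [5]], Q = [[1, 3], [2], [4], [5], [6]].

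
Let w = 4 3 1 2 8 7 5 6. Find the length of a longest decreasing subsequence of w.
3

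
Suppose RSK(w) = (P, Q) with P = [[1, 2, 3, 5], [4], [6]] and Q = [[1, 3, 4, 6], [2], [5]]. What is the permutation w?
Reverse RSK: for i = n, n-1, ..., 1, locate i in Q, remove the corresponding corner cell from P, and reverse-bump its entry up through P; the value ejected from row 1 is w(i).

So w = 6 1 2 4 3 5.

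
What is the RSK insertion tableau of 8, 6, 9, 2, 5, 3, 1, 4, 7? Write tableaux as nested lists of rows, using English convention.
P = [[1, 3, 4, 7], [2, 9], [5], [6], [8]]

After inserting 8: P = [[8]].
After inserting 6: P = [[6], [8]].
After inserting 9: P = [[6, 9], [8]].
After inserting 2: P = [[2, 9], [6], [8]].
After inserting 5: P = [[2, 5], [6, 9], [8]].
After inserting 3: P = [[2, 3], [5, 9], [6], [8]].
After inserting 1: P = [[1, 3], [2, 9], [5], [6], [8]].
After inserting 4: P = [[1, 3, 4], [2, 9], [5], [6], [8]].
After inserting 7: P = [[1, 3, 4, 7], [2, 9], [5], [6], [8]].

So P = [[1, 3, 4, 7], [2, 9], [5], [6], [8]].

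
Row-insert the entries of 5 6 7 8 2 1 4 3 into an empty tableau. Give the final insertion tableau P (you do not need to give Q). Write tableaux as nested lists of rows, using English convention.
P = [[1, 3, 7, 8], [2, 4], [5, 6]]

After inserting 5: P = [[5]].
After inserting 6: P = [[5, 6]].
After inserting 7: P = [[5, 6, 7]].
After inserting 8: P = [[5, 6, 7, 8]].
After inserting 2: P = [[2, 6, 7, 8], [5]].
After inserting 1: P = [[1, 6, 7, 8], [2], [5]].
After inserting 4: P = [[1, 4, 7, 8], [2, 6], [5]].
After inserting 3: P = [[1, 3, 7, 8], [2, 4], [5, 6]].

So P = [[1, 3, 7, 8], [2, 4], [5, 6]].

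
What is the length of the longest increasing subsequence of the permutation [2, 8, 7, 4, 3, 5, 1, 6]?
4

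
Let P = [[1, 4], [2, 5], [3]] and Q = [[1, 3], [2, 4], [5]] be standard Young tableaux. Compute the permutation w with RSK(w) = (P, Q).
Reverse the RSK construction: for i from n down to 1, find the cell of Q containing i, remove the entry at that cell from P, and reverse-bump it up through P; the value ejected from row 1 is w(i).

Step i=5: Q has 5 at row 3, column 1; remove 3 from row 3 of P and reverse-bump: 3 enters row 2 and ejects 2; 2 enters row 1 and ejects 1. So w(5) = 1. P is now [[2, 4], [3, 5]].
Step i=4: Q has 4 at row 2, column 2; remove 5 from row 2 of P and reverse-bump: 5 enters row 1 and ejects 4. So w(4) = 4. P is now [[2, 5], [3]].
Step i=3: Q has 3 at row 1, column 2; remove that cell from P, ejecting 5. So w(3) = 5. P is now [[2], [3]].
Step i=2: Q has 2 at row 2, column 1; remove 3 from row 2 of P and reverse-bump: 3 enters row 1 and ejects 2. So w(2) = 2. P is now [[3]].
Step i=1: Q has 1 at row 1, column 1; remove that cell from P, ejecting 3. So w(1) = 3. P is now [].

So w = 3 2 5 4 1.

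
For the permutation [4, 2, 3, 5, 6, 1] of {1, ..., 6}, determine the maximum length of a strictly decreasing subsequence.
3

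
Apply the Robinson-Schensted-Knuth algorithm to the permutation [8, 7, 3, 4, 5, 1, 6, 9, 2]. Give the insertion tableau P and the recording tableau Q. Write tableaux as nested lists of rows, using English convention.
P = [[1, 2, 5, 6, 9], [3, 4], [7], [8]], Q = [[1, 4, 5, 7, 8], [2, 9], [3], [6]]

Insert each entry of the permutation into P by Schensted row insertion, recording in Q the position of each new cell.

Insert 8: appended to row 1. P = [[8]], Q = [[1]].
Insert 7: 7 bumps 8 from row 1; 8 starts row 2. P = [[7], [8]], Q = [[1], [2]].
Insert 3: 3 bumps 7 from row 1; 7 bumps 8 from row 2; 8 starts row 3. P = [[3], [7], [8]], Q = [[1], [2], [3]].
Insert 4: appended to row 1. P = [[3, 4], [7], [8]], Q = [[1, 4], [2], [3]].
Insert 5: appended to row 1. P = [[3, 4, 5], [7], [8]], Q = [[1, 4, 5], [2], [3]].
Insert 1: 1 bumps 3 from row 1; 3 bumps 7 from row 2; 7 bumps 8 from row 3; 8 starts row 4. P = [[1, 4, 5], [3], [7], [8]], Q = [[1, 4, 5], [2], [3], [6]].
Insert 6: appended to row 1. P = [[1, 4, 5, 6], [3], [7], [8]], Q = [[1, 4, 5, 7], [2], [3], [6]].
Insert 9: appended to row 1. P = [[1, 4, 5, 6, 9], [3], [7], [8]], Q = [[1, 4, 5, 7, 8], [2], [3], [6]].
Insert 2: 2 bumps 4 from row 1; 4 appends to row 2. P = [[1, 2, 5, 6, 9], [3, 4], [7], [8]], Q = [[1, 4, 5, 7, 8], [2, 9], [3], [6]].

So P = [[1, 2, 5, 6, 9], [3, 4], [7], [8]], Q = [[1, 4, 5, 7, 8], [2, 9], [3], [6]].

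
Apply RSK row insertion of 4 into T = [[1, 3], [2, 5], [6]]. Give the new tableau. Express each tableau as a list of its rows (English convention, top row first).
4 is larger than every entry of row 1, so it is appended to row 1. The new tableau is [[1, 3, 4], [2, 5], [6]].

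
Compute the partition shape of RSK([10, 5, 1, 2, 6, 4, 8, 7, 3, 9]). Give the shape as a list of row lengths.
[5, 3, 1, 1]

Row-insert each entry into an empty tableau.

After inserting 10: P = [[10]].
After inserting 5: P = [[5], [10]].
After inserting 1: P = [[1], [5], [10]].
After inserting 2: P = [[1, 2], [5], [10]].
After inserting 6: P = [[1, 2, 6], [5], [10]].
After inserting 4: P = [[1, 2, 4], [5, 6], [10]].
After inserting 8: P = [[1, 2, 4, 8], [5, 6], [10]].
After inserting 7: P = [[1, 2, 4, 7], [5, 6, 8], [10]].
After inserting 3: P = [[1, 2, 3, 7], [4, 6, 8], [5], [10]].
After inserting 9: P = [[1, 2, 3, 7, 9], [4, 6, 8], [5], [10]].

The final insertion tableau P = [[1, 2, 3, 7, 9], [4, 6, 8], [5], [10]] has shape [5, 3, 1, 1].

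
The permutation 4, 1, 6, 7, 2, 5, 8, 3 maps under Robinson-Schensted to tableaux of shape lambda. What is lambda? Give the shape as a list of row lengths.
Row-insert each entry into an empty tableau.

After inserting 4: P = [[4]].
After inserting 1: P = [[1], [4]].
After inserting 6: P = [[1, 6], [4]].
After inserting 7: P = [[1, 6, 7], [4]].
After inserting 2: P = [[1, 2, 7], [4, 6]].
After inserting 5: P = [[1, 2, 5], [4, 6, 7]].
After inserting 8: P = [[1, 2, 5, 8], [4, 6, 7]].
After inserting 3: P = [[1, 2, 3, 8], [4, 5, 7], [6]].

The final insertion tableau P = [[1, 2, 3, 8], [4, 5, 7], [6]] has shape [4, 3, 1].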